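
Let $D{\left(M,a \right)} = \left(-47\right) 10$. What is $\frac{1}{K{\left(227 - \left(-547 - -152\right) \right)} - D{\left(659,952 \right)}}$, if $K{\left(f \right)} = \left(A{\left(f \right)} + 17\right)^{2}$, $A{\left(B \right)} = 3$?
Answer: $\frac{1}{870} \approx 0.0011494$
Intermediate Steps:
$D{\left(M,a \right)} = -470$
$K{\left(f \right)} = 400$ ($K{\left(f \right)} = \left(3 + 17\right)^{2} = 20^{2} = 400$)
$\frac{1}{K{\left(227 - \left(-547 - -152\right) \right)} - D{\left(659,952 \right)}} = \frac{1}{400 - -470} = \frac{1}{400 + 470} = \frac{1}{870}$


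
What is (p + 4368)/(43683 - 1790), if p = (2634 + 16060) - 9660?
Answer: 13402/41893 ≈ 0.31991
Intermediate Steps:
p = 9034 (p = 18694 - 9660 = 9034)
(p + 4368)/(43683 - 1790) = (9034 + 4368)/(43683 - 1790) = 13402/41893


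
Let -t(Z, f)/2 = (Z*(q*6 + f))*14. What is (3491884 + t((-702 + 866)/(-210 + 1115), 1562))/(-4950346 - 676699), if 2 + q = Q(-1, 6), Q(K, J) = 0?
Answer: -630607484/1018495145 ≈ -0.61916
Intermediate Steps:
q = -2 (q = -2 + 0 = -2)
t(Z, f) = -28*Z*(-12 + f) (t(Z, f) = -2*Z*(-2*6 + f)*14 = -2*Z*(-12 + f)*14 = -28*Z*(-12 + f))
(3491884 + t((-702 + 866)/(-210 + 1115), 1562))/(-4950346 - 676699) = (3491884 + 28*((-702 + 866)/(-210 + 1115))*(12 - 1*1562))/(-4950346 - 676699) = (3491884 + 28*(164/905)*(12 - 1562))/(-5627045) = (3491884 + 28*(164*(1/905))*(-1550))*(-1/5627045) = (3491884 + 28*(164/905)*(-1550))*(-1/5627045) = (3491884 - 1423520/181)*(-1/5627045) = (630607484/181)*(-1/5627045) = -630607484/1018495145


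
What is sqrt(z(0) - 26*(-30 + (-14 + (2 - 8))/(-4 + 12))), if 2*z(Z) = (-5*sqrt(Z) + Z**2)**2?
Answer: 13*sqrt(5) ≈ 29.069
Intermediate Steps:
z(Z) = (Z**2 - 5*sqrt(Z))**2/2 (z(Z) = (-5*sqrt(Z) + Z**2)**2/2 = (Z**2 - 5*sqrt(Z))**2/2)
sqrt(z(0) - 26*(-30 + (-14 + (2 - 8))/(-4 + 12))) = sqrt((-1*0**2 + 5*sqrt(0))**2/2 - 26*(-30 + (-14 + (2 - 8))/(-4 + 12))) = sqrt((-1*0 + 5*0)**2/2 - 26*(-30 + (-14 - 6)/8)) = sqrt((0 + 0)**2/2 - 26*(-30 - 20*1/8)) = sqrt((1/2)*0**2 - 26*(-30 - 5/2)) = sqrt((1/2)*0 - 26*(-65/2)) = sqrt(0 + 845) = sqrt(845) = 13*sqrt(5)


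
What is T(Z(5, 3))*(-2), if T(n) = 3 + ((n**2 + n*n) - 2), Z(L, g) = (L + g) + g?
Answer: -486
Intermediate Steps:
Z(L, g) = L + 2*g
T(n) = 1 + 2*n**2 (T(n) = 3 + ((n**2 + n**2) - 2) = 3 + (2*n**2 - 2) = 3 + (-2 + 2*n**2) = 1 + 2*n**2)
T(Z(5, 3))*(-2) = (1 + 2*(5 + 2*3)**2)*(-2) = (1 + 2*(5 + 6)**2)*(-2) = (1 + 2*11**2)*(-2) = (1 + 2*121)*(-2) = (1 + 242)*(-2) = 243*(-2) = -486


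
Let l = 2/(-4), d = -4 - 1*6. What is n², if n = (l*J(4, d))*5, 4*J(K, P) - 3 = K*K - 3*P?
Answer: 60025/64 ≈ 937.89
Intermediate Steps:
d = -10 (d = -4 - 6 = -10)
J(K, P) = ¾ - 3*P/4 + K²/4 (J(K, P) = ¾ + (K*K - 3*P)/4 = ¾ + (K² - 3*P)/4 = ¾ + (-3*P/4 + K²/4) = ¾ - 3*P/4 + K²/4)
l = -½ (l = 2*(-¼) = -½ ≈ -0.50000)
n = -245/8 (n = -(¾ - ¾*(-10) + (¼)*4²)/2*5 = -(¾ + 15/2 + (¼)*16)/2*5 = -(¾ + 15/2 + 4)/2*5 = -½*49/4*5 = -49/8*5 = -245/8 ≈ -30.625)
n² = (-245/8)² = 60025/64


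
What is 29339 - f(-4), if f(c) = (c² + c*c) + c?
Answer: 29311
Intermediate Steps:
f(c) = c + 2*c² (f(c) = (c² + c²) + c = 2*c² + c = c + 2*c²)
29339 - f(-4) = 29339 - (-4)*(1 + 2*(-4)) = 29339 - (-4)*(1 - 8) = 29339 - (-4)*(-7) = 29339 - 1*28 = 29339 - 28 = 29311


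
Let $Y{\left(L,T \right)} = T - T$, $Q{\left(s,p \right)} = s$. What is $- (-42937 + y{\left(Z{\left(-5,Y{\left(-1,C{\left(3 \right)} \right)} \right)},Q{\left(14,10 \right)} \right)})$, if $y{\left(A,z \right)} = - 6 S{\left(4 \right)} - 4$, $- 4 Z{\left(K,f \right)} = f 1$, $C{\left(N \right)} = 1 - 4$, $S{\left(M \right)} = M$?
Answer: $42965$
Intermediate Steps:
$C{\left(N \right)} = -3$
$Y{\left(L,T \right)} = 0$
$Z{\left(K,f \right)} = - \frac{f}{4}$ ($Z{\left(K,f \right)} = - \frac{f 1}{4} = - \frac{f}{4}$)
$y{\left(A,z \right)} = -28$ ($y{\left(A,z \right)} = \left(-6\right) 4 - 4 = -24 - 4 = -28$)
$- (-42937 + y{\left(Z{\left(-5,Y{\left(-1,C{\left(3 \right)} \right)} \right)},Q{\left(14,10 \right)} \right)}) = - (-42937 - 28) = \left(-1\right) \left(-42965\right) = 42965$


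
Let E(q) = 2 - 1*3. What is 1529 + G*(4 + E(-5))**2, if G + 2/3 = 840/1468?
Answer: 560831/367 ≈ 1528.2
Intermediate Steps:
E(q) = -1 (E(q) = 2 - 3 = -1)
G = -104/1101 (G = -2/3 + 840/1468 = -2/3 + 840*(1/1468) = -2/3 + 210/367 = -104/1101 ≈ -0.094460)
1529 + G*(4 + E(-5))**2 = 1529 - 104*(4 - 1)**2/1101 = 1529 - 104/1101*3**2 = 1529 - 104/1101*9 = 1529 - 312/367 = 560831/367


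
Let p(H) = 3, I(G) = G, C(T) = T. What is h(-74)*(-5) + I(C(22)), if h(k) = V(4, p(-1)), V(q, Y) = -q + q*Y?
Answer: -18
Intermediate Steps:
V(q, Y) = -q + Y*q
h(k) = 8 (h(k) = 4*(-1 + 3) = 4*2 = 8)
h(-74)*(-5) + I(C(22)) = 8*(-5) + 22 = -40 + 22 = -18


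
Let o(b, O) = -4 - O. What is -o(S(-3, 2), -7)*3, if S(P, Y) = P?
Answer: -9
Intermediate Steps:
-o(S(-3, 2), -7)*3 = -(-4 - 1*(-7))*3 = -(-4 + 7)*3 = -3*3 = -1*9 = -9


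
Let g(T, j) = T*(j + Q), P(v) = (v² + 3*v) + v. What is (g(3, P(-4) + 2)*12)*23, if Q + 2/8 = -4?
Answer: -1863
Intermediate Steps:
P(v) = v² + 4*v
Q = -17/4 (Q = -¼ - 4 = -17/4 ≈ -4.2500)
g(T, j) = T*(-17/4 + j) (g(T, j) = T*(j - 17/4) = T*(-17/4 + j))
(g(3, P(-4) + 2)*12)*23 = (((¼)*3*(-17 + 4*(-4*(4 - 4) + 2)))*12)*23 = (((¼)*3*(-17 + 4*(-4*0 + 2)))*12)*23 = (((¼)*3*(-17 + 4*(0 + 2)))*12)*23 = (((¼)*3*(-17 + 4*2))*12)*23 = (((¼)*3*(-17 + 8))*12)*23 = (((¼)*3*(-9))*12)*23 = -27/4*12*23 = -81*23 = -1863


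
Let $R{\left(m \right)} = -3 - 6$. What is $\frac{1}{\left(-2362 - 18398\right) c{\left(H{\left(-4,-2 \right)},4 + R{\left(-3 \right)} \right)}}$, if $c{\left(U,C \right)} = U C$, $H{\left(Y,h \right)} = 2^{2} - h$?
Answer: $\frac{1}{622800} \approx 1.6057 \cdot 10^{-6}$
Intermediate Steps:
$R{\left(m \right)} = -9$ ($R{\left(m \right)} = -3 - 6 = -9$)
$H{\left(Y,h \right)} = 4 - h$
$c{\left(U,C \right)} = C U$
$\frac{1}{\left(-2362 - 18398\right) c{\left(H{\left(-4,-2 \right)},4 + R{\left(-3 \right)} \right)}} = \frac{1}{\left(-2362 - 18398\right) \left(4 - 9\right) \left(4 - -2\right)} = \frac{1}{\left(-2362 - 18398\right) \left(- 5 \left(4 + 2\right)\right)} = \frac{1}{\left(-20760\right) \left(\left(-5\right) 6\right)} = \frac{1}{\left(-20760\right) \left(-30\right)} = \frac{1}{622800}$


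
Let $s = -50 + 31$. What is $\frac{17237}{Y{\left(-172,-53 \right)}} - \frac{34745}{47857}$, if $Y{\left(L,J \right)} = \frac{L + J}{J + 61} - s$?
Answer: $- \frac{6601825257}{3493561} \approx -1889.7$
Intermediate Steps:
$s = -19$
$Y{\left(L,J \right)} = 19 + \frac{J + L}{61 + J}$ ($Y{\left(L,J \right)} = \frac{L + J}{J + 61} - -19 = \frac{J + L}{61 + J} + 19 = 19 + \frac{J + L}{61 + J}$)
$\frac{17237}{Y{\left(-172,-53 \right)}} - \frac{34745}{47857} = \frac{17237}{\frac{1}{61 - 53} \left(1159 - 172 + 20 \left(-53\right)\right)} - \frac{34745}{47857} = \frac{17237}{\frac{1}{8} \left(1159 - 172 - 1060\right)} - \frac{34745}{47857} = \frac{17237}{\frac{1}{8} \left(-73\right)} - \frac{34745}{47857} = \frac{17237}{- \frac{73}{8}} - \frac{34745}{47857} = 17237 \left(- \frac{8}{73}\right) - \frac{34745}{47857} = - \frac{137896}{73} - \frac{34745}{47857} = - \frac{6601825257}{3493561}$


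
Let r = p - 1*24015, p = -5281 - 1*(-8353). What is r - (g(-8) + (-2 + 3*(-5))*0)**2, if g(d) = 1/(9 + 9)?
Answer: -6785533/324 ≈ -20943.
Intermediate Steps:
g(d) = 1/18
p = 3072 (p = -5281 + 8353 = 3072)
r = -20943 (r = 3072 - 1*24015 = 3072 - 24015 = -20943)
r - (g(-8) + (-2 + 3*(-5))*0)**2 = -20943 - (1/18 + (-2 + 3*(-5))*0)**2 = -20943 - (1/18 + (-2 - 15)*0)**2 = -20943 - (1/18 - 17*0)**2 = -20943 - (1/18 + 0)**2 = -20943 - (1/18)**2 = -20943 - 1*1/324 = -20943 - 1/324 = -6785533/324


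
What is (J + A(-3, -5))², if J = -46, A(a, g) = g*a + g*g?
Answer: 36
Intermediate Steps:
A(a, g) = g² + a*g (A(a, g) = a*g + g² = g² + a*g)
(J + A(-3, -5))² = (-46 - 5*(-3 - 5))² = (-46 - 5*(-8))² = (-46 + 40)² = (-6)² = 36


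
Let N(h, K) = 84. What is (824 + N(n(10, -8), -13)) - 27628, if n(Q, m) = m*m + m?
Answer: -26720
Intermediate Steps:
n(Q, m) = m + m² (n(Q, m) = m² + m = m + m²)
(824 + N(n(10, -8), -13)) - 27628 = (824 + 84) - 27628 = 908 - 27628 = -26720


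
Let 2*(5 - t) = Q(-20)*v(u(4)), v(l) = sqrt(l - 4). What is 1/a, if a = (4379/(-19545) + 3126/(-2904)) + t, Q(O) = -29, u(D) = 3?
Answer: 331059370505820/20039490107693461 - 1297567845901800*I/20039490107693461 ≈ 0.01652 - 0.064751*I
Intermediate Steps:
v(l) = sqrt(-4 + l)
t = 5 + 29*I/2 (t = 5 - (-29)*sqrt(-4 + 3)/2 = 5 - (-29)*sqrt(-1)/2 = 5 - (-29)*I/2 = 5 + 29*I/2 ≈ 5.0 + 14.5*I)
a = 34996519/9459780 + 29*I/2 (a = (4379/(-19545) + 3126/(-2904)) + (5 + 29*I/2) = (4379*(-1/19545) + 3126*(-1/2904)) + (5 + 29*I/2) = (-4379/19545 - 521/484) + (5 + 29*I/2) = -12302381/9459780 + (5 + 29*I/2) = 34996519/9459780 + 29*I/2 ≈ 3.6995 + 14.5*I)
1/a = 1/(34996519/9459780 + 29*I/2) = 89487437648400*(34996519/9459780 - 29*I/2)/20039490107693461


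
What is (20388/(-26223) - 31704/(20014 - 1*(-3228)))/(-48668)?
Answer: 54384662/1235913651887 ≈ 4.4004e-5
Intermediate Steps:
(20388/(-26223) - 31704/(20014 - 1*(-3228)))/(-48668) = (20388*(-1/26223) - 31704/(20014 + 3228))*(-1/48668) = (-6796/8741 - 31704/23242)*(-1/48668) = (-6796/8741 - 31704*1/23242)*(-1/48668) = (-6796/8741 - 15852/11621)*(-1/48668) = -217538648/101579161*(-1/48668) = 54384662/1235913651887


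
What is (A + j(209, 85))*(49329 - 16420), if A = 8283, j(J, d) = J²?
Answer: 1710083276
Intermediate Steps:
(A + j(209, 85))*(49329 - 16420) = (8283 + 209²)*(49329 - 16420) = (8283 + 43681)*32909 = 51964*32909 = 1710083276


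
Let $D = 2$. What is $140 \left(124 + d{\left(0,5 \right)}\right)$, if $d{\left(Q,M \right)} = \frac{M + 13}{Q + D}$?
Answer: $18620$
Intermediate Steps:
$d{\left(Q,M \right)} = \frac{13 + M}{2 + Q}$ ($d{\left(Q,M \right)} = \frac{M + 13}{Q + 2} = \frac{13 + M}{2 + Q}$)
$140 \left(124 + d{\left(0,5 \right)}\right) = 140 \left(124 + \frac{13 + 5}{2 + 0}\right) = 140 \left(124 + \frac{1}{2} \cdot 18\right) = 140 \left(124 + 9\right) = 140 \cdot 133 = 18620$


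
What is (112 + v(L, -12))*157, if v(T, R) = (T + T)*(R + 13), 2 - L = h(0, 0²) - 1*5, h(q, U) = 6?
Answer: 17898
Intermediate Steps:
L = 1 (L = 2 - (6 - 1*5) = 2 - (6 - 5) = 2 - 1*1 = 2 - 1 = 1)
v(T, R) = 2*T*(13 + R) (v(T, R) = (2*T)*(13 + R) = 2*T*(13 + R))
(112 + v(L, -12))*157 = (112 + 2*1*(13 - 12))*157 = (112 + 2*1*1)*157 = (112 + 2)*157 = 114*157 = 17898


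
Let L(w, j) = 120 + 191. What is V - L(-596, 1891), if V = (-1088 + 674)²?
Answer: 171085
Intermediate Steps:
V = 171396 (V = (-414)² = 171396)
L(w, j) = 311
V - L(-596, 1891) = 171396 - 1*311 = 171396 - 311 = 171085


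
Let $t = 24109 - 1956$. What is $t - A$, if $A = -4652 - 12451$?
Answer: $39256$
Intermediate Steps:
$t = 22153$ ($t = 24109 - 1956 = 22153$)
$A = -17103$
$t - A = 22153 - -17103 = 22153 + 17103 = 39256$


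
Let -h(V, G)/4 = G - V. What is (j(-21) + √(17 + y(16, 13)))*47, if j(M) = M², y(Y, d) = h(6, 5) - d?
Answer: 20727 + 94*√2 ≈ 20860.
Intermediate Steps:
h(V, G) = -4*G + 4*V (h(V, G) = -4*(G - V) = -4*G + 4*V)
y(Y, d) = 4 - d (y(Y, d) = (-4*5 + 4*6) - d = (-20 + 24) - d = 4 - d)
(j(-21) + √(17 + y(16, 13)))*47 = ((-21)² + √(17 + (4 - 1*13)))*47 = (441 + √(17 + (4 - 13)))*47 = (441 + √(17 - 9))*47 = (441 + √8)*47 = (441 + 2*√2)*47 = 20727 + 94*√2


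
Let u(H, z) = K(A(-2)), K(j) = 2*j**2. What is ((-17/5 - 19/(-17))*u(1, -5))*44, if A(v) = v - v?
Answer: 0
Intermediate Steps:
A(v) = 0
u(H, z) = 0 (u(H, z) = 2*0**2 = 2*0 = 0)
((-17/5 - 19/(-17))*u(1, -5))*44 = ((-17/5 - 19/(-17))*0)*44 = ((-17*1/5 - 19*(-1/17))*0)*44 = ((-17/5 + 19/17)*0)*44 = -194/85*0*44 = 0*44 = 0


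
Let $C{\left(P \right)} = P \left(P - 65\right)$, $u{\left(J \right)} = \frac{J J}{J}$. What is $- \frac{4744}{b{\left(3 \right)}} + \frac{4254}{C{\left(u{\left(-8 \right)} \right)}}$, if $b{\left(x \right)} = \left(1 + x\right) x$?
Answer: $- \frac{339931}{876} \approx -388.05$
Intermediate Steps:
$b{\left(x \right)} = x \left(1 + x\right)$
$u{\left(J \right)} = J$ ($u{\left(J \right)} = \frac{J^{2}}{J} = J$)
$C{\left(P \right)} = P \left(-65 + P\right)$
$- \frac{4744}{b{\left(3 \right)}} + \frac{4254}{C{\left(u{\left(-8 \right)} \right)}} = - \frac{4744}{3 \left(1 + 3\right)} + \frac{4254}{\left(-8\right) \left(-65 - 8\right)} = - \frac{4744}{3 \cdot 4} + \frac{4254}{\left(-8\right) \left(-73\right)} = - \frac{4744}{12} + \frac{4254}{584} = \left(-4744\right) \frac{1}{12} + 4254 \cdot \frac{1}{584} = - \frac{1186}{3} + \frac{2127}{292} = - \frac{339931}{876}$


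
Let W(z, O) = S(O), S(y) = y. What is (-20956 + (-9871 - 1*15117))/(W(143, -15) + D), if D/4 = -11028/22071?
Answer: 338010008/125059 ≈ 2702.8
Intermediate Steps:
D = -14704/7357 (D = 4*(-11028/22071) = 4*(-11028*1/22071) = 4*(-3676/7357) = -14704/7357 ≈ -1.9986)
W(z, O) = O
(-20956 + (-9871 - 1*15117))/(W(143, -15) + D) = (-20956 + (-9871 - 1*15117))/(-15 - 14704/7357) = (-20956 + (-9871 - 15117))/(-125059/7357) = (-20956 - 24988)*(-7357/125059) = -45944*(-7357/125059) = 338010008/125059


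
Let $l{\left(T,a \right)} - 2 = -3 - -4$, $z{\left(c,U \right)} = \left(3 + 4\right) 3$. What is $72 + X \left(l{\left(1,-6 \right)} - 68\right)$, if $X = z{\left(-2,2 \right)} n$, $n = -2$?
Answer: $2802$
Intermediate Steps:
$z{\left(c,U \right)} = 21$ ($z{\left(c,U \right)} = 7 \cdot 3 = 21$)
$l{\left(T,a \right)} = 3$ ($l{\left(T,a \right)} = 2 - -1 = 2 + \left(-3 + 4\right) = 2 + 1 = 3$)
$X = -42$ ($X = 21 \left(-2\right) = -42$)
$72 + X \left(l{\left(1,-6 \right)} - 68\right) = 72 - 42 \left(3 - 68\right) = 72 - -2730 = 72 + 2730 = 2802$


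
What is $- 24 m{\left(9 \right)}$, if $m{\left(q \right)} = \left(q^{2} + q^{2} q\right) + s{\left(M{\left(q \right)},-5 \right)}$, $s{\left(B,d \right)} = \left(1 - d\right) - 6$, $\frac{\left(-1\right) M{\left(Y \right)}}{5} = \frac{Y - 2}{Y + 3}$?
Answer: $-19440$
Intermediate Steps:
$M{\left(Y \right)} = - \frac{5 \left(-2 + Y\right)}{3 + Y}$ ($M{\left(Y \right)} = - 5 \frac{Y - 2}{Y + 3} = - 5 \frac{-2 + Y}{3 + Y} = - \frac{5 \left(-2 + Y\right)}{3 + Y}$)
$s{\left(B,d \right)} = -5 - d$ ($s{\left(B,d \right)} = \left(1 - d\right) - 6 = -5 - d$)
$m{\left(q \right)} = q^{2} + q^{3}$ ($m{\left(q \right)} = \left(q^{2} + q^{2} q\right) - 0 = \left(q^{2} + q^{3}\right) + \left(-5 + 5\right) = \left(q^{2} + q^{3}\right) + 0 = q^{2} + q^{3}$)
$- 24 m{\left(9 \right)} = - 24 \cdot 9^{2} \left(1 + 9\right) = - 24 \cdot 81 \cdot 10 = \left(-24\right) 810 = -19440$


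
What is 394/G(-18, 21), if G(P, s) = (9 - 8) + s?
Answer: 197/11 ≈ 17.909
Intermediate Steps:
G(P, s) = 1 + s
394/G(-18, 21) = 394/(1 + 21) = 394/22 = 394*(1/22) = 197/11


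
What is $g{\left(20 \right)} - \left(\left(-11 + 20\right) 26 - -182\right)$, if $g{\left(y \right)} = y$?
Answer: $-396$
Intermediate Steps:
$g{\left(20 \right)} - \left(\left(-11 + 20\right) 26 - -182\right) = 20 - \left(\left(-11 + 20\right) 26 - -182\right) = 20 - \left(9 \cdot 26 + \left(\left(-499 - 575\right) + 1256\right)\right) = 20 - \left(234 + \left(-1074 + 1256\right)\right) = 20 - \left(234 + 182\right) = 20 - 416 = -396$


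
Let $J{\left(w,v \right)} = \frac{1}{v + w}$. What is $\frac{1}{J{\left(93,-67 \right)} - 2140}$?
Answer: $- \frac{26}{55639} \approx -0.0004673$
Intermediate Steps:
$\frac{1}{J{\left(93,-67 \right)} - 2140} = \frac{1}{\frac{1}{-67 + 93} - 2140} = \frac{1}{\frac{1}{26} - 2140} = \frac{1}{- \frac{55639}{26}} = - \frac{26}{55639}$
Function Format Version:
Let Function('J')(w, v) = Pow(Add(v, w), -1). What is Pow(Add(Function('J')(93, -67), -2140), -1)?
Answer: Rational(-26, 55639) ≈ -0.00046730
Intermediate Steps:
Pow(Add(Function('J')(93, -67), -2140), -1) = Pow(Add(Pow(Add(-67, 93), -1), -2140), -1) = Pow(Add(Pow(26, -1), -2140), -1) = Pow(Add(Rational(1, 26), -2140), -1) = Pow(Rational(-55639, 26), -1) = Rational(-26, 55639)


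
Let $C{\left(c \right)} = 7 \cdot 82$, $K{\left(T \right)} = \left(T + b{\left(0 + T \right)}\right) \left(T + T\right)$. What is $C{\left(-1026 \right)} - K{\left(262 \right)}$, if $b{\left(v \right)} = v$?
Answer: $-274002$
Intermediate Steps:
$K{\left(T \right)} = 4 T^{2}$ ($K{\left(T \right)} = \left(T + \left(0 + T\right)\right) \left(T + T\right) = \left(T + T\right) 2 T = 2 T 2 T = 4 T^{2}$)
$C{\left(c \right)} = 574$
$C{\left(-1026 \right)} - K{\left(262 \right)} = 574 - 4 \cdot 262^{2} = 574 - 4 \cdot 68644 = 574 - 274576 = -274002$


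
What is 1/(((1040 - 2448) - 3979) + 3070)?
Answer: -1/2317 ≈ -0.00043159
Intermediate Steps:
1/(((1040 - 2448) - 3979) + 3070) = 1/((-1408 - 3979) + 3070) = 1/(-5387 + 3070) = 1/(-2317) = -1/2317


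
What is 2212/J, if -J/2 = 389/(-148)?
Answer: 163688/389 ≈ 420.79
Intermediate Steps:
J = 389/74 (J = -778/(-148) = -778*(-1)/148 = -2*(-389/148) = 389/74 ≈ 5.2568)
2212/J = 2212/(389/74) = 2212*(74/389) = 163688/389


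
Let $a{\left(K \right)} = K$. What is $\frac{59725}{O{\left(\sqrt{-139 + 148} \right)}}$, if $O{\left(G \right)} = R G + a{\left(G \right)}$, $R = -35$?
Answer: $- \frac{59725}{102} \approx -585.54$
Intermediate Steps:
$O{\left(G \right)} = - 34 G$ ($O{\left(G \right)} = - 35 G + G = - 34 G$)
$\frac{59725}{O{\left(\sqrt{-139 + 148} \right)}} = \frac{59725}{\left(-34\right) \sqrt{-139 + 148}} = \frac{59725}{\left(-34\right) \sqrt{9}} = \frac{59725}{\left(-34\right) 3} = \frac{59725}{-102} = 59725 \left(- \frac{1}{102}\right) = - \frac{59725}{102}$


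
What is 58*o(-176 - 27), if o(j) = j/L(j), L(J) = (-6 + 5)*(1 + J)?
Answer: -5887/101 ≈ -58.287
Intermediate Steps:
L(J) = -1 - J (L(J) = -(1 + J) = -1 - J)
o(j) = j/(-1 - j)
58*o(-176 - 27) = 58*(-(-176 - 27)/(1 + (-176 - 27))) = 58*(-1*(-203)/(1 - 203)) = 58*(-1*(-203)/(-202)) = 58*(-1*(-203)*(-1/202)) = 58*(-203/202) = -5887/101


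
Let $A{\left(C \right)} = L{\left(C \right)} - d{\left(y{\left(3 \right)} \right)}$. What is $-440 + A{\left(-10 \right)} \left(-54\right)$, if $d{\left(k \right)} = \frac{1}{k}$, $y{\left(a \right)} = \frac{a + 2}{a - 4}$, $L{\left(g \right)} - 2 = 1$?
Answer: $- \frac{3064}{5} \approx -612.8$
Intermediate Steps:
$L{\left(g \right)} = 3$ ($L{\left(g \right)} = 2 + 1 = 3$)
$y{\left(a \right)} = \frac{2 + a}{-4 + a}$
$A{\left(C \right)} = \frac{16}{5}$ ($A{\left(C \right)} = 3 - \frac{1}{\frac{1}{-4 + 3} \left(2 + 3\right)} = 3 - \frac{1}{\frac{1}{-1} \cdot 5} = 3 - \frac{1}{\left(-1\right) 5} = 3 - \frac{1}{-5} = 3 - - \frac{1}{5} = 3 + \frac{1}{5} = \frac{16}{5}$)
$-440 + A{\left(-10 \right)} \left(-54\right) = -440 + \frac{16}{5} \left(-54\right) = -440 - \frac{864}{5} = - \frac{3064}{5}$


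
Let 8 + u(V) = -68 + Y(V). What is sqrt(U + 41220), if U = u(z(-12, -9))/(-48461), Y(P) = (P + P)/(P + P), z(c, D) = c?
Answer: sqrt(1975589307555)/6923 ≈ 203.03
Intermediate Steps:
Y(P) = 1 (Y(P) = (2*P)/((2*P)) = (2*P)*(1/(2*P)) = 1)
u(V) = -75 (u(V) = -8 + (-68 + 1) = -8 - 67 = -75)
U = 75/48461 (U = -75/(-48461) = -75*(-1/48461) = 75/48461 ≈ 0.0015476)
sqrt(U + 41220) = sqrt(75/48461 + 41220) = sqrt(1997562495/48461) = sqrt(1975589307555)/6923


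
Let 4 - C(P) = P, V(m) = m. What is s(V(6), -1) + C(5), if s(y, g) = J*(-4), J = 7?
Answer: -29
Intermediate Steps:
C(P) = 4 - P
s(y, g) = -28 (s(y, g) = 7*(-4) = -28)
s(V(6), -1) + C(5) = -28 + (4 - 1*5) = -28 + (4 - 5) = -28 - 1 = -29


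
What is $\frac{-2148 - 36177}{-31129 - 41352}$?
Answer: $\frac{38325}{72481} \approx 0.52876$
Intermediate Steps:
$\frac{-2148 - 36177}{-31129 - 41352} = - \frac{38325}{-72481} = \left(-38325\right) \left(- \frac{1}{72481}\right) = \frac{38325}{72481}$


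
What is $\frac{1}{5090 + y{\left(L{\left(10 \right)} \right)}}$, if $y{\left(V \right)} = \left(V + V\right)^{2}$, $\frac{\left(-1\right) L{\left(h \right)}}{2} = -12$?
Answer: $\frac{1}{7394} \approx 0.00013524$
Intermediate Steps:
$L{\left(h \right)} = 24$ ($L{\left(h \right)} = \left(-2\right) \left(-12\right) = 24$)
$y{\left(V \right)} = 4 V^{2}$ ($y{\left(V \right)} = \left(2 V\right)^{2} = 4 V^{2}$)
$\frac{1}{5090 + y{\left(L{\left(10 \right)} \right)}} = \frac{1}{5090 + 4 \cdot 24^{2}} = \frac{1}{5090 + 4 \cdot 576} = \frac{1}{5090 + 2304} = \frac{1}{7394}$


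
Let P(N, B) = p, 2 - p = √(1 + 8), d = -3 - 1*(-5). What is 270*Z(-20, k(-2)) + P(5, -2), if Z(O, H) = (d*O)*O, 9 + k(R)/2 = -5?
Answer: 215999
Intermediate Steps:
d = 2 (d = -3 + 5 = 2)
k(R) = -28 (k(R) = -18 + 2*(-5) = -18 - 10 = -28)
Z(O, H) = 2*O² (Z(O, H) = (2*O)*O = 2*O²)
p = -1 (p = 2 - √(1 + 8) = 2 - √9 = 2 - 1*3 = 2 - 3 = -1)
P(N, B) = -1
270*Z(-20, k(-2)) + P(5, -2) = 270*(2*(-20)²) - 1 = 270*(2*400) - 1 = 270*800 - 1 = 216000 - 1 = 215999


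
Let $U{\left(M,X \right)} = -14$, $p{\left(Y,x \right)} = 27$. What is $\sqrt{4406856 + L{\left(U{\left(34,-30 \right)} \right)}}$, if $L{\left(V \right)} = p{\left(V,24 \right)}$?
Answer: $\sqrt{4406883} \approx 2099.3$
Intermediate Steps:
$L{\left(V \right)} = 27$
$\sqrt{4406856 + L{\left(U{\left(34,-30 \right)} \right)}} = \sqrt{4406856 + 27} = \sqrt{4406883}$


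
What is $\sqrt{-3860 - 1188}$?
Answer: $2 i \sqrt{1262} \approx 71.049 i$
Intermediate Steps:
$\sqrt{-3860 - 1188} = \sqrt{-5048} = 2 i \sqrt{1262}$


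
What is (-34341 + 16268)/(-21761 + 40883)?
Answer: -18073/19122 ≈ -0.94514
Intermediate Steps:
(-34341 + 16268)/(-21761 + 40883) = -18073/19122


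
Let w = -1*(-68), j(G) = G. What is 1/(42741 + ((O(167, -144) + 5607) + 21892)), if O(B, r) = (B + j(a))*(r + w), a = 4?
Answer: 1/57244 ≈ 1.7469e-5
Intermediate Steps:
w = 68
O(B, r) = (4 + B)*(68 + r) (O(B, r) = (B + 4)*(r + 68) = (4 + B)*(68 + r))
1/(42741 + ((O(167, -144) + 5607) + 21892)) = 1/(42741 + (((272 + 4*(-144) + 68*167 + 167*(-144)) + 5607) + 21892)) = 1/(42741 + (((272 - 576 + 11356 - 24048) + 5607) + 21892)) = 1/(42741 + ((-12996 + 5607) + 21892)) = 1/(42741 + (-7389 + 21892)) = 1/(42741 + 14503) = 1/57244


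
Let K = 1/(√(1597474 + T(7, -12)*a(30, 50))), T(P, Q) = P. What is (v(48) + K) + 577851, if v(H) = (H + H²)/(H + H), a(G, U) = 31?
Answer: 1155751/2 + √1597691/1597691 ≈ 5.7788e+5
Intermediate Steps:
v(H) = (H + H²)/(2*H) (v(H) = (H + H²)/((2*H)) = (H + H²)*(1/(2*H)) = (H + H²)/(2*H))
K = √1597691/1597691 (K = 1/(√(1597474 + 7*31)) = 1/(√(1597474 + 217)) = 1/(√1597691) = √1597691/1597691 ≈ 0.00079114)
(v(48) + K) + 577851 = ((½ + (½)*48) + √1597691/1597691) + 577851 = ((½ + 24) + √1597691/1597691) + 577851 = (49/2 + √1597691/1597691) + 577851 = 1155751/2 + √1597691/1597691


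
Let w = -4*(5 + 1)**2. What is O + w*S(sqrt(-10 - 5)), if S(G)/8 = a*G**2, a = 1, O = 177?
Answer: 17457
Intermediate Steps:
S(G) = 8*G**2 (S(G) = 8*(1*G**2) = 8*G**2)
w = -144 (w = -4*6**2 = -4*36 = -144)
O + w*S(sqrt(-10 - 5)) = 177 - 1152*(sqrt(-10 - 5))**2 = 177 - 1152*(sqrt(-15))**2 = 177 - 1152*(I*sqrt(15))**2 = 177 - 1152*(-15) = 177 - 144*(-120) = 177 + 17280 = 17457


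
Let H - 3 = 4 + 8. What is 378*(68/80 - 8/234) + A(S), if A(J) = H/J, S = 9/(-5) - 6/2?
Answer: 158731/520 ≈ 305.25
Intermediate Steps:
H = 15 (H = 3 + (4 + 8) = 3 + 12 = 15)
S = -24/5 (S = 9*(-1/5) - 6*1/2 = -9/5 - 3 = -24/5 ≈ -4.8000)
A(J) = 15/J
378*(68/80 - 8/234) + A(S) = 378*(68/80 - 8/234) + 15/(-24/5) = 378*(68*(1/80) - 8*1/234) + 15*(-5/24) = 378*(17/20 - 4/117) - 25/8 = 378*(1909/2340) - 25/8 = 40089/130 - 25/8 = 158731/520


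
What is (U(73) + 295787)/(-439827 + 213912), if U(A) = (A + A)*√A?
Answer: -295787/225915 - 146*√73/225915 ≈ -1.3148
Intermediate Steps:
U(A) = 2*A^(3/2) (U(A) = (2*A)*√A = 2*A^(3/2))
(U(73) + 295787)/(-439827 + 213912) = (2*73^(3/2) + 295787)/(-439827 + 213912) = (2*(73*√73) + 295787)/(-225915) = (146*√73 + 295787)*(-1/225915) = (295787 + 146*√73)*(-1/225915) = -295787/225915 - 146*√73/225915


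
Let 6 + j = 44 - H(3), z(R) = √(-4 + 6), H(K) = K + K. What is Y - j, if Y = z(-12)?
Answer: -32 + √2 ≈ -30.586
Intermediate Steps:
H(K) = 2*K
z(R) = √2
j = 32 (j = -6 + (44 - 2*3) = -6 + (44 - 1*6) = -6 + (44 - 6) = -6 + 38 = 32)
Y = √2 ≈ 1.4142
Y - j = √2 - 1*32 = √2 - 32 = -32 + √2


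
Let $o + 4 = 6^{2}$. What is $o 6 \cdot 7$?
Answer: $1344$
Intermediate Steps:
$o = 32$ ($o = -4 + 6^{2} = -4 + 36 = 32$)
$o 6 \cdot 7 = 32 \cdot 6 \cdot 7 = 192 \cdot 7 = 1344$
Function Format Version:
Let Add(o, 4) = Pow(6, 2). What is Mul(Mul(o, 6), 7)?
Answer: 1344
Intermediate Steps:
o = 32 (o = Add(-4, Pow(6, 2)) = Add(-4, 36) = 32)
Mul(Mul(o, 6), 7) = Mul(Mul(32, 6), 7) = Mul(192, 7) = 1344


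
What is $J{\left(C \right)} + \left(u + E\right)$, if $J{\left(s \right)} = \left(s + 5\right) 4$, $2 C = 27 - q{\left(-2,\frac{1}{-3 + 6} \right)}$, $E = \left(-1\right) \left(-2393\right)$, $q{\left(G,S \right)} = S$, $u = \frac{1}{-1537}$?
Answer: $\frac{11372260}{4611} \approx 2466.3$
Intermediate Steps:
$u = - \frac{1}{1537} \approx -0.00065062$
$E = 2393$
$C = \frac{40}{3}$ ($C = \frac{27 - \frac{1}{-3 + 6}}{2} = \frac{27 - \frac{1}{3}}{2} = \frac{1}{2} \cdot \frac{80}{3} = \frac{40}{3} \approx 13.333$)
$J{\left(s \right)} = 20 + 4 s$ ($J{\left(s \right)} = \left(5 + s\right) 4 = 20 + 4 s$)
$J{\left(C \right)} + \left(u + E\right) = \left(20 + 4 \cdot \frac{40}{3}\right) + \left(- \frac{1}{1537} + 2393\right) = \left(20 + \frac{160}{3}\right) + \frac{3678040}{1537} = \frac{220}{3} + \frac{3678040}{1537} = \frac{11372260}{4611}$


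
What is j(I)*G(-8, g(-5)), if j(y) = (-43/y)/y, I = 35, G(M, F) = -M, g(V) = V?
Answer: -344/1225 ≈ -0.28082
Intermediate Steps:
j(y) = -43/y**2
j(I)*G(-8, g(-5)) = (-43/35**2)*(-1*(-8)) = -43*1/1225*8 = -43/1225*8 = -344/1225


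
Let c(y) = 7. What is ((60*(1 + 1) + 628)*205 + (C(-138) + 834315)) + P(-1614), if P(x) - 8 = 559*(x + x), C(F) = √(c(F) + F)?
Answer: -816789 + I*√131 ≈ -8.1679e+5 + 11.446*I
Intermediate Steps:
C(F) = √(7 + F)
P(x) = 8 + 1118*x (P(x) = 8 + 559*(x + x) = 8 + 559*(2*x) = 8 + 1118*x)
((60*(1 + 1) + 628)*205 + (C(-138) + 834315)) + P(-1614) = ((60*(1 + 1) + 628)*205 + (√(7 - 138) + 834315)) + (8 + 1118*(-1614)) = ((60*2 + 628)*205 + (√(-131) + 834315)) + (8 - 1804452) = ((120 + 628)*205 + (I*√131 + 834315)) - 1804444 = (748*205 + (834315 + I*√131)) - 1804444 = (153340 + (834315 + I*√131)) - 1804444 = (987655 + I*√131) - 1804444 = -816789 + I*√131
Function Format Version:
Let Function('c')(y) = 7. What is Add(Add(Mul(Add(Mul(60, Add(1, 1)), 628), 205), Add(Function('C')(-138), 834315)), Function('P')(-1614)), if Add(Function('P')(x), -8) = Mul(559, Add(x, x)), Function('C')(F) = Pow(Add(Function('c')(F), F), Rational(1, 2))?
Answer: Add(-816789, Mul(I, Pow(131, Rational(1, 2)))) ≈ Add(-8.1679e+5, Mul(11.446, I))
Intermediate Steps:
Function('C')(F) = Pow(Add(7, F), Rational(1, 2))
Function('P')(x) = Add(8, Mul(1118, x)) (Function('P')(x) = Add(8, Mul(559, Add(x, x))) = Add(8, Mul(559, Mul(2, x))) = Add(8, Mul(1118, x)))
Add(Add(Mul(Add(Mul(60, Add(1, 1)), 628), 205), Add(Function('C')(-138), 834315)), Function('P')(-1614)) = Add(Add(Mul(Add(Mul(60, Add(1, 1)), 628), 205), Add(Pow(Add(7, -138), Rational(1, 2)), 834315)), Add(8, Mul(1118, -1614))) = Add(Add(Mul(Add(Mul(60, 2), 628), 205), Add(Pow(-131, Rational(1, 2)), 834315)), Add(8, -1804452)) = Add(Add(Mul(Add(120, 628), 205), Add(Mul(I, Pow(131, Rational(1, 2))), 834315)), -1804444) = Add(Add(Mul(748, 205), Add(834315, Mul(I, Pow(131, Rational(1, 2))))), -1804444) = Add(Add(153340, Add(834315, Mul(I, Pow(131, Rational(1, 2))))), -1804444) = Add(Add(987655, Mul(I, Pow(131, Rational(1, 2)))), -1804444) = Add(-816789, Mul(I, Pow(131, Rational(1, 2))))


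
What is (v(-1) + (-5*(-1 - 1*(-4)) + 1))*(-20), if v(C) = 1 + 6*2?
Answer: 20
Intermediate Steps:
v(C) = 13 (v(C) = 1 + 12 = 13)
(v(-1) + (-5*(-1 - 1*(-4)) + 1))*(-20) = (13 + (-5*(-1 - 1*(-4)) + 1))*(-20) = (13 + (-5*(-1 + 4) + 1))*(-20) = (13 + (-5*3 + 1))*(-20) = (13 + (-15 + 1))*(-20) = (13 - 14)*(-20) = -1*(-20) = 20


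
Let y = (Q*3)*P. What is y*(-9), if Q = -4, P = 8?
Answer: 864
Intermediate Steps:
y = -96 (y = -4*3*8 = -12*8 = -96)
y*(-9) = -96*(-9) = 864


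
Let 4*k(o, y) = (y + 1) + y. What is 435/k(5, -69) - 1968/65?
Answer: -382716/8905 ≈ -42.978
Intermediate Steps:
k(o, y) = ¼ + y/2 (k(o, y) = ((y + 1) + y)/4 = ((1 + y) + y)/4 = (1 + 2*y)/4 = ¼ + y/2)
435/k(5, -69) - 1968/65 = 435/(¼ + (½)*(-69)) - 1968/65 = 435/(¼ - 69/2) - 1968*1/65 = 435/(-137/4) - 1968/65 = 435*(-4/137) - 1968/65 = -1740/137 - 1968/65 = -382716/8905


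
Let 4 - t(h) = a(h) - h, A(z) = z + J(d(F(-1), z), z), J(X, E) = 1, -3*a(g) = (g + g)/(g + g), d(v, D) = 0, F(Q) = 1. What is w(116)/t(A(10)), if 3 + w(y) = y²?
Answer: 40359/46 ≈ 877.37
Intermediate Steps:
a(g) = -⅓ (a(g) = -(g + g)/(3*(g + g)) = -2*g/(3*(2*g)) = -2*g*1/(2*g)/3 = -⅓*1 = -⅓)
A(z) = 1 + z (A(z) = z + 1 = 1 + z)
t(h) = 13/3 + h (t(h) = 4 - (-⅓ - h) = 4 + (⅓ + h) = 13/3 + h)
w(y) = -3 + y²
w(116)/t(A(10)) = (-3 + 116²)/(13/3 + (1 + 10)) = (-3 + 13456)/(13/3 + 11) = 13453/(46/3) = 13453*(3/46) = 40359/46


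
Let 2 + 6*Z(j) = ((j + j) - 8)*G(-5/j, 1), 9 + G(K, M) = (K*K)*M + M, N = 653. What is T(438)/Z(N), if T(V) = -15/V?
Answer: 6396135/323291553952 ≈ 1.9784e-5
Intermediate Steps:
G(K, M) = -9 + M + M*K**2 (G(K, M) = -9 + ((K*K)*M + M) = -9 + (K**2*M + M) = -9 + (M*K**2 + M) = -9 + (M + M*K**2) = -9 + M + M*K**2)
Z(j) = -1/3 + (-8 + 2*j)*(-8 + 25/j**2)/6 (Z(j) = -1/3 + (((j + j) - 8)*(-9 + 1 + 1*(-5/j)**2))/6 = -1/3 + ((2*j - 8)*(-9 + 1 + 1*(25/j**2)))/6 = -1/3 + ((-8 + 2*j)*(-9 + 1 + 25/j**2))/6 = -1/3 + ((-8 + 2*j)*(-8 + 25/j**2))/6 = -1/3 + (-8 + 2*j)*(-8 + 25/j**2)/6)
T(438)/Z(N) = (-15/438)/(((1/3)*(-100 + 31*653**2 + 653*(25 - 8*653**2))/653**2)) = (-15*1/438)/(((1/3)*(1/426409)*(-100 + 31*426409 + 653*(25 - 8*426409)))) = -5*1279227/(-100 + 13218679 + 653*(25 - 3411272))/146 = -5*1279227/(-100 + 13218679 + 653*(-3411247))/146 = -5*1279227/(-100 + 13218679 - 2227544291)/146 = -5/(146*((1/3)*(1/426409)*(-2214325712))) = -5/(146*(-2214325712/1279227)) = -5/146*(-1279227/2214325712) = 6396135/323291553952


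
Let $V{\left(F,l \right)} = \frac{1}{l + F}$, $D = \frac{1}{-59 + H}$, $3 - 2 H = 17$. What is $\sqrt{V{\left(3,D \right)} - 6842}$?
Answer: $\frac{4 i \sqrt{16594886}}{197} \approx 82.714 i$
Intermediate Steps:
$H = -7$ ($H = \frac{3}{2} - \frac{17}{2} = -7$)
$D = - \frac{1}{66}$ ($D = \frac{1}{-59 - 7} = \frac{1}{-66} = - \frac{1}{66} \approx -0.015152$)
$V{\left(F,l \right)} = \frac{1}{F + l}$
$\sqrt{V{\left(3,D \right)} - 6842} = \sqrt{\frac{1}{3 - \frac{1}{66}} - 6842} = \sqrt{\frac{1}{\frac{197}{66}} - 6842} = \sqrt{\frac{66}{197} - 6842} = \sqrt{- \frac{1347808}{197}} = \frac{4 i \sqrt{16594886}}{197}$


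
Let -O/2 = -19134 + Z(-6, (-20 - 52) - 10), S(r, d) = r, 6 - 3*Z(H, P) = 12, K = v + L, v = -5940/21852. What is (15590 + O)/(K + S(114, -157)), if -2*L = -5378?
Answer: 16347117/850628 ≈ 19.218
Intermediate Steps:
L = 2689 (L = -½*(-5378) = 2689)
v = -165/607 (v = -5940*1/21852 = -165/607 ≈ -0.27183)
K = 1632058/607 (K = -165/607 + 2689 = 1632058/607 ≈ 2688.7)
Z(H, P) = -2 (Z(H, P) = 2 - ⅓*12 = 2 - 4 = -2)
O = 38272 (O = -2*(-19134 - 2) = -2*(-19136) = 38272)
(15590 + O)/(K + S(114, -157)) = (15590 + 38272)/(1632058/607 + 114) = 53862/(1701256/607) = 53862*(607/1701256) = 16347117/850628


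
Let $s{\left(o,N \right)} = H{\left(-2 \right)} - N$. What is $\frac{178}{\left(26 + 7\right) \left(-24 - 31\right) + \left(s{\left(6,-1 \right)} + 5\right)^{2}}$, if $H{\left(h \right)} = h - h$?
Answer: $- \frac{178}{1779} \approx -0.10006$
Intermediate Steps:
$H{\left(h \right)} = 0$
$s{\left(o,N \right)} = - N$ ($s{\left(o,N \right)} = 0 - N = - N$)
$\frac{178}{\left(26 + 7\right) \left(-24 - 31\right) + \left(s{\left(6,-1 \right)} + 5\right)^{2}} = \frac{178}{\left(26 + 7\right) \left(-24 - 31\right) + \left(\left(-1\right) \left(-1\right) + 5\right)^{2}} = \frac{178}{33 \left(-55\right) + \left(1 + 5\right)^{2}} = \frac{178}{-1815 + 6^{2}} = \frac{178}{-1815 + 36} = \frac{178}{-1779} = 178 \left(- \frac{1}{1779}\right) = - \frac{178}{1779}$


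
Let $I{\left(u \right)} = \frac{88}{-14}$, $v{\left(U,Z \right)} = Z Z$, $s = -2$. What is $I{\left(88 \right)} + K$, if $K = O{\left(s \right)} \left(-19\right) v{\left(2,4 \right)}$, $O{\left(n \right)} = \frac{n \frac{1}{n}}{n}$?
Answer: $\frac{1020}{7} \approx 145.71$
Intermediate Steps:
$v{\left(U,Z \right)} = Z^{2}$
$I{\left(u \right)} = - \frac{44}{7}$ ($I{\left(u \right)} = 88 \left(- \frac{1}{14}\right) = - \frac{44}{7}$)
$O{\left(n \right)} = \frac{1}{n}$ ($O{\left(n \right)} = 1 \frac{1}{n} = \frac{1}{n}$)
$K = 152$ ($K = \frac{1}{-2} \left(-19\right) 4^{2} = \left(- \frac{1}{2}\right) \left(-19\right) 16 = \frac{19}{2} \cdot 16 = 152$)
$I{\left(88 \right)} + K = - \frac{44}{7} + 152 = \frac{1020}{7}$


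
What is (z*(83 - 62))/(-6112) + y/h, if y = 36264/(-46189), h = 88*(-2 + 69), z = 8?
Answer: -718330365/26007547852 ≈ -0.027620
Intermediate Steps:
h = 5896 (h = 88*67 = 5896)
y = -36264/46189 (y = 36264*(-1/46189) = -36264/46189 ≈ -0.78512)
(z*(83 - 62))/(-6112) + y/h = (8*(83 - 62))/(-6112) - 36264/46189/5896 = (8*21)*(-1/6112) - 36264/46189*1/5896 = 168*(-1/6112) - 4533/34041293 = -21/764 - 4533/34041293 = -718330365/26007547852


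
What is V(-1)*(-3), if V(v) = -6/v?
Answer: -18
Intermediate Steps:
V(-1)*(-3) = -6/(-1)*(-3) = -6*(-1)*(-3) = 6*(-3) = -18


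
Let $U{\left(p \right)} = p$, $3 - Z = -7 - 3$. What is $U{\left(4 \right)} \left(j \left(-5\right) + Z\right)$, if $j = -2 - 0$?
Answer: $92$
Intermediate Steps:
$Z = 13$ ($Z = 3 - \left(-7 - 3\right) = 3 - -10 = 3 + 10 = 13$)
$j = -2$ ($j = -2 + 0 = -2$)
$U{\left(4 \right)} \left(j \left(-5\right) + Z\right) = 4 \left(\left(-2\right) \left(-5\right) + 13\right) = 4 \left(10 + 13\right) = 4 \cdot 23 = 92$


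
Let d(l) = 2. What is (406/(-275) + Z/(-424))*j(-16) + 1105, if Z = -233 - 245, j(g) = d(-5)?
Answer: 32190403/29150 ≈ 1104.3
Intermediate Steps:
j(g) = 2
Z = -478
(406/(-275) + Z/(-424))*j(-16) + 1105 = (406/(-275) - 478/(-424))*2 + 1105 = (406*(-1/275) - 478*(-1/424))*2 + 1105 = (-406/275 + 239/212)*2 + 1105 = -20347/58300*2 + 1105 = -20347/29150 + 1105 = 32190403/29150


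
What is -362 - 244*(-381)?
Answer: 92602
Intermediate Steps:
-362 - 244*(-381) = -362 + 92964 = 92602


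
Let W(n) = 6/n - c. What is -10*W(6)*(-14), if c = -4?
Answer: 700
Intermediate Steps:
W(n) = 4 + 6/n (W(n) = 6/n - 1*(-4) = 6/n + 4 = 4 + 6/n)
-10*W(6)*(-14) = -10*(4 + 6/6)*(-14) = -10*(4 + 6*(⅙))*(-14) = -10*(4 + 1)*(-14) = -10*5*(-14) = -50*(-14) = 700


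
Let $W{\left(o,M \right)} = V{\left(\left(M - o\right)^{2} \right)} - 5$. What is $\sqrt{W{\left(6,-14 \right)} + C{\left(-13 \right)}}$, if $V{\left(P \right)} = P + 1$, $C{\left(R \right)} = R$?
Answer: $\sqrt{383} \approx 19.57$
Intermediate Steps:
$V{\left(P \right)} = 1 + P$
$W{\left(o,M \right)} = -4 + \left(M - o\right)^{2}$ ($W{\left(o,M \right)} = \left(1 + \left(M - o\right)^{2}\right) - 5 = -4 + \left(M - o\right)^{2}$)
$\sqrt{W{\left(6,-14 \right)} + C{\left(-13 \right)}} = \sqrt{\left(-4 + \left(-14 - 6\right)^{2}\right) - 13} = \sqrt{\left(-4 + \left(-20\right)^{2}\right) - 13} = \sqrt{\left(-4 + 400\right) - 13} = \sqrt{396 - 13} = \sqrt{383}$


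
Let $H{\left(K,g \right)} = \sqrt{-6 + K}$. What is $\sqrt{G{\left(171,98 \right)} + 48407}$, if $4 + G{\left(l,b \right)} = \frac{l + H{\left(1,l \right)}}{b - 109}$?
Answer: $\frac{\sqrt{5854882 - 11 i \sqrt{5}}}{11} \approx 219.97 - 0.00046206 i$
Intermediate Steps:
$G{\left(l,b \right)} = -4 + \frac{l + i \sqrt{5}}{-109 + b}$ ($G{\left(l,b \right)} = -4 + \frac{l + \sqrt{-6 + 1}}{b - 109} = -4 + \frac{l + \sqrt{-5}}{-109 + b} = -4 + \frac{l + i \sqrt{5}}{-109 + b}$)
$\sqrt{G{\left(171,98 \right)} + 48407} = \sqrt{\frac{436 + 171 - 392 + i \sqrt{5}}{-109 + 98} + 48407} = \sqrt{\frac{436 + 171 - 392 + i \sqrt{5}}{-11} + 48407} = \sqrt{- \frac{215 + i \sqrt{5}}{11} + 48407} = \sqrt{\left(- \frac{215}{11} - \frac{i \sqrt{5}}{11}\right) + 48407} = \sqrt{\frac{532262}{11} - \frac{i \sqrt{5}}{11}}$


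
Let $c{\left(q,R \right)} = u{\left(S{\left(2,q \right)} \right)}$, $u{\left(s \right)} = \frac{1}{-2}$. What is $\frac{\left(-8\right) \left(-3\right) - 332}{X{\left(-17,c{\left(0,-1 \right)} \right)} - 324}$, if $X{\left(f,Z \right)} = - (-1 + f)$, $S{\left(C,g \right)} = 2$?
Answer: $\frac{154}{153} \approx 1.0065$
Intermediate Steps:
$u{\left(s \right)} = - \frac{1}{2}$
$c{\left(q,R \right)} = - \frac{1}{2}$
$X{\left(f,Z \right)} = 1 - f$
$\frac{\left(-8\right) \left(-3\right) - 332}{X{\left(-17,c{\left(0,-1 \right)} \right)} - 324} = \frac{\left(-8\right) \left(-3\right) - 332}{\left(1 - -17\right) - 324} = \frac{24 - 332}{\left(1 + 17\right) - 324} = - \frac{308}{18 - 324} = - \frac{308}{-306} = \left(-308\right) \left(- \frac{1}{306}\right) = \frac{154}{153}$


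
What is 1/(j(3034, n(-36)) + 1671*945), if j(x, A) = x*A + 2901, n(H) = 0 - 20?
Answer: 1/1521316 ≈ 6.5733e-7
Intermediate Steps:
n(H) = -20
j(x, A) = 2901 + A*x (j(x, A) = A*x + 2901 = 2901 + A*x)
1/(j(3034, n(-36)) + 1671*945) = 1/((2901 - 20*3034) + 1671*945) = 1/((2901 - 60680) + 1579095) = 1/(-57779 + 1579095) = 1/1521316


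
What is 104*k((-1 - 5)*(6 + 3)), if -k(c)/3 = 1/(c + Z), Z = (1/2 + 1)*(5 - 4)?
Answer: 208/35 ≈ 5.9429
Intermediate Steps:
Z = 3/2 (Z = (1/2 + 1)*1 = (3/2)*1 = 3/2 ≈ 1.5000)
k(c) = -3/(3/2 + c) (k(c) = -3/(c + 3/2) = -3/(3/2 + c))
104*k((-1 - 5)*(6 + 3)) = 104*(-6/(3 + 2*((-1 - 5)*(6 + 3)))) = 104*(-6/(3 + 2*(-6*9))) = 104*(-6/(3 + 2*(-54))) = 104*(-6/(3 - 108)) = 104*(-6/(-105)) = 104*(-6*(-1/105)) = 104*(2/35) = 208/35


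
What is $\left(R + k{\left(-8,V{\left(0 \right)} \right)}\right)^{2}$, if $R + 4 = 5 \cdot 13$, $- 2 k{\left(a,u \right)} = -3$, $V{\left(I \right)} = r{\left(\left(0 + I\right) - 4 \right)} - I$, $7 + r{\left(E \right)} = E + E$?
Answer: $\frac{15625}{4} \approx 3906.3$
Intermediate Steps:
$r{\left(E \right)} = -7 + 2 E$ ($r{\left(E \right)} = -7 + \left(E + E\right) = -7 + 2 E$)
$V{\left(I \right)} = -15 + I$ ($V{\left(I \right)} = \left(-7 + 2 \left(\left(0 + I\right) - 4\right)\right) - I = \left(-7 + 2 \left(I - 4\right)\right) - I = \left(-7 + 2 \left(-4 + I\right)\right) - I = \left(-7 + \left(-8 + 2 I\right)\right) - I = \left(-15 + 2 I\right) - I = -15 + I$)
$k{\left(a,u \right)} = \frac{3}{2}$ ($k{\left(a,u \right)} = \left(- \frac{1}{2}\right) \left(-3\right) = \frac{3}{2}$)
$R = 61$ ($R = -4 + 5 \cdot 13 = -4 + 65 = 61$)
$\left(R + k{\left(-8,V{\left(0 \right)} \right)}\right)^{2} = \left(61 + \frac{3}{2}\right)^{2} = \left(\frac{125}{2}\right)^{2} = \frac{15625}{4}$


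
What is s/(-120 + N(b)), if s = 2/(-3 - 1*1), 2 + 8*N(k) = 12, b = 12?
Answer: 2/475 ≈ 0.0042105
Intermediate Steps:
N(k) = 5/4 (N(k) = -¼ + (⅛)*12 = -¼ + 3/2 = 5/4)
s = -½ (s = 2/(-3 - 1) = 2/(-4) = 2*(-¼) = -½ ≈ -0.50000)
s/(-120 + N(b)) = -½/(-120 + 5/4) = -½/(-475/4) = -4/475*(-½) = 2/475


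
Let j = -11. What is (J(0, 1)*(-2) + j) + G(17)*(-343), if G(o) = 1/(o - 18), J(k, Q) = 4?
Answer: 324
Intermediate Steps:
G(o) = 1/(-18 + o)
(J(0, 1)*(-2) + j) + G(17)*(-343) = (4*(-2) - 11) - 343/(-18 + 17) = (-8 - 11) - 343/(-1) = -19 - 1*(-343) = -19 + 343 = 324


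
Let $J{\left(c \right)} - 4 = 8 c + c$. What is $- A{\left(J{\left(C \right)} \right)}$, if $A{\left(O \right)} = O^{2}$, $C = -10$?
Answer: $-7396$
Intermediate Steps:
$J{\left(c \right)} = 4 + 9 c$ ($J{\left(c \right)} = 4 + \left(8 c + c\right) = 4 + 9 c$)
$- A{\left(J{\left(C \right)} \right)} = - \left(4 + 9 \left(-10\right)\right)^{2} = - \left(4 - 90\right)^{2} = - \left(-86\right)^{2} = \left(-1\right) 7396 = -7396$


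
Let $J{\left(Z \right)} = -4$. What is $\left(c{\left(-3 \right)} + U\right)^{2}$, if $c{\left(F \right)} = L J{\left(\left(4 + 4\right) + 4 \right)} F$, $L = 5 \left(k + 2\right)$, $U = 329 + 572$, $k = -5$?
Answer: $519841$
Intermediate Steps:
$U = 901$
$L = -15$ ($L = 5 \left(-5 + 2\right) = 5 \left(-3\right) = -15$)
$c{\left(F \right)} = 60 F$ ($c{\left(F \right)} = \left(-15\right) \left(-4\right) F = 60 F$)
$\left(c{\left(-3 \right)} + U\right)^{2} = \left(60 \left(-3\right) + 901\right)^{2} = \left(-180 + 901\right)^{2} = 721^{2} = 519841$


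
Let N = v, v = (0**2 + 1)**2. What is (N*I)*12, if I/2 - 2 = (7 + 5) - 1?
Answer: 312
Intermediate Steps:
I = 26 (I = 4 + 2*((7 + 5) - 1) = 4 + 2*(12 - 1) = 4 + 2*11 = 4 + 22 = 26)
v = 1 (v = (0 + 1)**2 = 1**2 = 1)
N = 1
(N*I)*12 = (1*26)*12 = 26*12 = 312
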